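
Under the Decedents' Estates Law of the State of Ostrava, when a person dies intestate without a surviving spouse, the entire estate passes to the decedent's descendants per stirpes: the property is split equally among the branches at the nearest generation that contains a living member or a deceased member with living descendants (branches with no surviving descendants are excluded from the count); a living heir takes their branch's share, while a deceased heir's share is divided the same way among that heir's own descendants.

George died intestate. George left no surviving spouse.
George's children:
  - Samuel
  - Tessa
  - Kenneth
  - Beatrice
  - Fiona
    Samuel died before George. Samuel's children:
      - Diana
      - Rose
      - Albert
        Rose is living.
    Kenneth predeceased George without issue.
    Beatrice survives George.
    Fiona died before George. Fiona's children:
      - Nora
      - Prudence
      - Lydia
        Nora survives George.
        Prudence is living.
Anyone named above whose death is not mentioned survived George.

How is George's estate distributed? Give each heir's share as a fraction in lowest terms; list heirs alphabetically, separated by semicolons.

Albert 1/12; Beatrice 1/4; Diana 1/12; Lydia 1/12; Nora 1/12; Prudence 1/12; Rose 1/12; Tessa 1/4

There is no surviving spouse, so the entire estate passes to George's descendants per stirpes.
Kenneth left no surviving issue, so that branch lapses and is disregarded.
The estate is divided into 4 equal shares of 1/4 among Samuel, Tessa, Beatrice, Fiona.
Samuel predeceased; the 1/4 allotted to Samuel's branch passes to Samuel's issue by representation.
The 1/4 is divided into 3 equal shares of 1/12 among Diana, Rose, Albert.
Diana is living and takes 1/12.
Rose is living and takes 1/12.
Albert is living and takes 1/12.
Tessa is living and takes 1/4.
Beatrice is living and takes 1/4.
Fiona predeceased; the 1/4 allotted to Fiona's branch passes to Fiona's issue by representation.
The 1/4 is divided into 3 equal shares of 1/12 among Nora, Prudence, Lydia.
Nora is living and takes 1/12.
Prudence is living and takes 1/12.
Lydia is living and takes 1/12.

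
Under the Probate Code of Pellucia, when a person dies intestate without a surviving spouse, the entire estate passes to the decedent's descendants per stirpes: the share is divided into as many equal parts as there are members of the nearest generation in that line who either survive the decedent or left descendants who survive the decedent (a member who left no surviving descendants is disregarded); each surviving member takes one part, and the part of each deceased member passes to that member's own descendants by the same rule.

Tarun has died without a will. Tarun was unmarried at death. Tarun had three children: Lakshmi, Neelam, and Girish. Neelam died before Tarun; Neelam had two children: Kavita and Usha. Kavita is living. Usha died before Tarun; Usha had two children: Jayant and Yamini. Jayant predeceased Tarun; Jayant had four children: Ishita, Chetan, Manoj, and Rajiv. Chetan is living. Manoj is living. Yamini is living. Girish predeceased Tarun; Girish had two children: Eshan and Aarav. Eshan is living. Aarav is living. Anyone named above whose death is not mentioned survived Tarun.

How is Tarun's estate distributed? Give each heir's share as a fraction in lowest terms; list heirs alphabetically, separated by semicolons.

There is no surviving spouse, so the entire estate passes to Tarun's descendants per stirpes.
The estate is divided into 3 equal shares of 1/3 among Lakshmi, Neelam, Girish.
Lakshmi is living and takes 1/3.
Neelam predeceased; the 1/3 allotted to Neelam's branch passes to Neelam's issue by representation.
The 1/3 is divided into 2 equal shares of 1/6 among Kavita, Usha.
Kavita is living and takes 1/6.
Usha predeceased; the 1/6 allotted to Usha's branch passes to Usha's issue by representation.
The 1/6 is divided into 2 equal shares of 1/12 among Jayant, Yamini.
Jayant predeceased; the 1/12 allotted to Jayant's branch passes to Jayant's issue by representation.
The 1/12 is divided into 4 equal shares of 1/48 among Ishita, Chetan, Manoj, Rajiv.
Ishita is living and takes 1/48.
Chetan is living and takes 1/48.
Manoj is living and takes 1/48.
Rajiv is living and takes 1/48.
Yamini is living and takes 1/12.
Girish predeceased; the 1/3 allotted to Girish's branch passes to Girish's issue by representation.
The 1/3 is divided into 2 equal shares of 1/6 among Eshan, Aarav.
Eshan is living and takes 1/6.
Aarav is living and takes 1/6.

Aarav 1/6; Chetan 1/48; Eshan 1/6; Ishita 1/48; Kavita 1/6; Lakshmi 1/3; Manoj 1/48; Rajiv 1/48; Yamini 1/12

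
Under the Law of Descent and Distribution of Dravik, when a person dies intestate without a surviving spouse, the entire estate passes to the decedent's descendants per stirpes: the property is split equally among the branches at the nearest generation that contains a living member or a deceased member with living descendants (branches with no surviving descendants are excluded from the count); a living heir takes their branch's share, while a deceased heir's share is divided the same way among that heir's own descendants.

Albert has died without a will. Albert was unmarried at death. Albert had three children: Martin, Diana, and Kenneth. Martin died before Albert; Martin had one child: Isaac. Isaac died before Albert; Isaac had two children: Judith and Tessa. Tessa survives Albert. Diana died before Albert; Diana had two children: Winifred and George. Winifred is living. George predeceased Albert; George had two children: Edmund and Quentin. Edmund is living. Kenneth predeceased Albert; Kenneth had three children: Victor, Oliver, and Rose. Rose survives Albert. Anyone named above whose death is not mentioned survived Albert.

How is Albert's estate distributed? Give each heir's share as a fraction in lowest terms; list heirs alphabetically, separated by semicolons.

There is no surviving spouse, so the entire estate passes to Albert's descendants per stirpes.
The estate is divided into 3 equal shares of 1/3 among Martin, Diana, Kenneth.
Martin predeceased; the 1/3 allotted to Martin's branch passes to Martin's issue by representation.
Isaac's line is the sole branch at this level, so the full 1/3 passes to Isaac's issue by representation.
The 1/3 is divided into 2 equal shares of 1/6 among Judith, Tessa.
Judith is living and takes 1/6.
Tessa is living and takes 1/6.
Diana predeceased; the 1/3 allotted to Diana's branch passes to Diana's issue by representation.
The 1/3 is divided into 2 equal shares of 1/6 among Winifred, George.
Winifred is living and takes 1/6.
George predeceased; the 1/6 allotted to George's branch passes to George's issue by representation.
The 1/6 is divided into 2 equal shares of 1/12 among Edmund, Quentin.
Edmund is living and takes 1/12.
Quentin is living and takes 1/12.
Kenneth predeceased; the 1/3 allotted to Kenneth's branch passes to Kenneth's issue by representation.
The 1/3 is divided into 3 equal shares of 1/9 among Victor, Oliver, Rose.
Victor is living and takes 1/9.
Oliver is living and takes 1/9.
Rose is living and takes 1/9.

Edmund 1/12; Judith 1/6; Oliver 1/9; Quentin 1/12; Rose 1/9; Tessa 1/6; Victor 1/9; Winifred 1/6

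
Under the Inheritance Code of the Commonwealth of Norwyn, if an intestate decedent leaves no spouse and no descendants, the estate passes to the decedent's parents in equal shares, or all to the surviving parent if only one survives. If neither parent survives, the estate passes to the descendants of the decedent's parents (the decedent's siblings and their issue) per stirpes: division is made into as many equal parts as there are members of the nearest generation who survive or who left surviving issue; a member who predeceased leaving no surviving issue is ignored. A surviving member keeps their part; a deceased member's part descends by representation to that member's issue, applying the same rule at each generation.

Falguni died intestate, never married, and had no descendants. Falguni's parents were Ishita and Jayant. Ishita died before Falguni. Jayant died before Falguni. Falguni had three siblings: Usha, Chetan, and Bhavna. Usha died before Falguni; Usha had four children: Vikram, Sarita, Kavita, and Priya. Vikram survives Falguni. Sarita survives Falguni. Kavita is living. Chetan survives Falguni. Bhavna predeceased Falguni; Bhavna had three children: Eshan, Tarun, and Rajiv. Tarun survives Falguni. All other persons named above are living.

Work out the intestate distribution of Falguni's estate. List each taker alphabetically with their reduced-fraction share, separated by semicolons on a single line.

Neither parent survives and there are no descendants, so the estate passes to Falguni's siblings and their issue per stirpes.
The estate is divided into 3 equal shares of 1/3 among Usha, Chetan, Bhavna.
Usha predeceased; the 1/3 allotted to Usha's branch passes to Usha's issue by representation.
The 1/3 is divided into 4 equal shares of 1/12 among Vikram, Sarita, Kavita, Priya.
Vikram is living and takes 1/12.
Sarita is living and takes 1/12.
Kavita is living and takes 1/12.
Priya is living and takes 1/12.
Chetan is living and takes 1/3.
Bhavna predeceased; the 1/3 allotted to Bhavna's branch passes to Bhavna's issue by representation.
The 1/3 is divided into 3 equal shares of 1/9 among Eshan, Tarun, Rajiv.
Eshan is living and takes 1/9.
Tarun is living and takes 1/9.
Rajiv is living and takes 1/9.

Chetan 1/3; Eshan 1/9; Kavita 1/12; Priya 1/12; Rajiv 1/9; Sarita 1/12; Tarun 1/9; Vikram 1/12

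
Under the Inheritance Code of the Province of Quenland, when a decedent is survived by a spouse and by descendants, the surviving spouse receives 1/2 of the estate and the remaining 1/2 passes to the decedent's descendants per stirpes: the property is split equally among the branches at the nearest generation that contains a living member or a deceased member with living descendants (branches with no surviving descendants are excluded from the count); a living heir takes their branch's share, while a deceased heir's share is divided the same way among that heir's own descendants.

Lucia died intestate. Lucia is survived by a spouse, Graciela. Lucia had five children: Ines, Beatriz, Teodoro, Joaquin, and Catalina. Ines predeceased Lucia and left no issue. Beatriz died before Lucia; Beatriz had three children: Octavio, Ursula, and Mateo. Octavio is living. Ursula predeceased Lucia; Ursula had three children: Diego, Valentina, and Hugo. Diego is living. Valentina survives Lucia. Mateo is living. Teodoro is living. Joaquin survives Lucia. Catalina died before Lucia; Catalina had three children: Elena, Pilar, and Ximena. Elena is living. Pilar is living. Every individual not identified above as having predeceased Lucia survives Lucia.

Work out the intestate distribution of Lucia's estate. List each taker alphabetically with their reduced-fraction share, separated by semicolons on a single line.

Diego 1/72; Elena 1/24; Graciela 1/2; Hugo 1/72; Joaquin 1/8; Mateo 1/24; Octavio 1/24; Pilar 1/24; Teodoro 1/8; Valentina 1/72; Ximena 1/24

Graciela, as surviving spouse, takes 1/2.
The remaining 1/2 passes to Lucia's descendants per stirpes.
Ines left no surviving issue, so that branch lapses and is disregarded.
The 1/2 is divided into 4 equal shares of 1/8 among Beatriz, Teodoro, Joaquin, Catalina.
Beatriz predeceased; the 1/8 allotted to Beatriz's branch passes to Beatriz's issue by representation.
The 1/8 is divided into 3 equal shares of 1/24 among Octavio, Ursula, Mateo.
Octavio is living and takes 1/24.
Ursula predeceased; the 1/24 allotted to Ursula's branch passes to Ursula's issue by representation.
The 1/24 is divided into 3 equal shares of 1/72 among Diego, Valentina, Hugo.
Diego is living and takes 1/72.
Valentina is living and takes 1/72.
Hugo is living and takes 1/72.
Mateo is living and takes 1/24.
Teodoro is living and takes 1/8.
Joaquin is living and takes 1/8.
Catalina predeceased; the 1/8 allotted to Catalina's branch passes to Catalina's issue by representation.
The 1/8 is divided into 3 equal shares of 1/24 among Elena, Pilar, Ximena.
Elena is living and takes 1/24.
Pilar is living and takes 1/24.
Ximena is living and takes 1/24.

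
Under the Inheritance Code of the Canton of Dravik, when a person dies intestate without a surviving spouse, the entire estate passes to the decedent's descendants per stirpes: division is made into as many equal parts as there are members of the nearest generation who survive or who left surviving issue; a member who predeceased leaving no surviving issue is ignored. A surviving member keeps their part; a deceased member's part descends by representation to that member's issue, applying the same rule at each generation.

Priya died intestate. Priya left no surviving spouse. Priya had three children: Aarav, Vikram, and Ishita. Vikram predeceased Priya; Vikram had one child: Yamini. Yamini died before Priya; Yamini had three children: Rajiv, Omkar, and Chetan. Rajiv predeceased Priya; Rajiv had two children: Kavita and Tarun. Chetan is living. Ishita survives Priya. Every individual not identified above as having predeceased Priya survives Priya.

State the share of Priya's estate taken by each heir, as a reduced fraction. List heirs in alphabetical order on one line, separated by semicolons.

Aarav 1/3; Chetan 1/9; Ishita 1/3; Kavita 1/18; Omkar 1/9; Tarun 1/18

There is no surviving spouse, so the entire estate passes to Priya's descendants per stirpes.
The estate is divided into 3 equal shares of 1/3 among Aarav, Vikram, Ishita.
Aarav is living and takes 1/3.
Vikram predeceased; the 1/3 allotted to Vikram's branch passes to Vikram's issue by representation.
Yamini's line is the sole branch at this level, so the full 1/3 passes to Yamini's issue by representation.
The 1/3 is divided into 3 equal shares of 1/9 among Rajiv, Omkar, Chetan.
Rajiv predeceased; the 1/9 allotted to Rajiv's branch passes to Rajiv's issue by representation.
The 1/9 is divided into 2 equal shares of 1/18 among Kavita, Tarun.
Kavita is living and takes 1/18.
Tarun is living and takes 1/18.
Omkar is living and takes 1/9.
Chetan is living and takes 1/9.
Ishita is living and takes 1/3.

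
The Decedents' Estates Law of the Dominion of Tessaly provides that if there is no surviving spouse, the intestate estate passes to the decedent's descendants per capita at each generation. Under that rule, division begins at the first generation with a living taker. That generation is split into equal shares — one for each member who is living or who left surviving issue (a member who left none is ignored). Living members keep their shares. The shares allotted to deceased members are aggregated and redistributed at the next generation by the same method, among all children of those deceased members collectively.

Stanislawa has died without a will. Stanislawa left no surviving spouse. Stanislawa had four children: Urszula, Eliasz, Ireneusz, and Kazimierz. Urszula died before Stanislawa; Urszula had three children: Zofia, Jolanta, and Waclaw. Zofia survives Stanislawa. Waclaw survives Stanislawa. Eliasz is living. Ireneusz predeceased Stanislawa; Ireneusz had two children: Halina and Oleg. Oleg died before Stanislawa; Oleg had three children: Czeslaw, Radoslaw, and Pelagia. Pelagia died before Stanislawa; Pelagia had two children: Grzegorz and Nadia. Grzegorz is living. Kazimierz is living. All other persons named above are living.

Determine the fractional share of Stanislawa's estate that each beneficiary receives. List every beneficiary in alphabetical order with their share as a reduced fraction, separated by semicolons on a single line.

Czeslaw 1/30; Eliasz 1/4; Grzegorz 1/60; Halina 1/10; Jolanta 1/10; Kazimierz 1/4; Nadia 1/60; Radoslaw 1/30; Waclaw 1/10; Zofia 1/10

There is no surviving spouse, so the entire estate passes to Stanislawa's descendants per capita at each generation.
At generation 1 (Urszula, Eliasz, Ireneusz, Kazimierz) there are 4 shares of (1)/4 = 1/4 each.
Living: Eliasz and Kazimierz — each takes 1/4.
Deceased: Urszula and Ireneusz. Their combined 1/2 is pooled and carried to generation 2.
At generation 2 (Zofia, Jolanta, Waclaw, Halina, Oleg) there are 5 shares of (1/2)/5 = 1/10 each.
Living: Zofia, Jolanta, Waclaw, and Halina — each takes 1/10.
Deceased: Oleg. That 1/10 share is carried to generation 3.
At generation 3 (Czeslaw, Radoslaw, Pelagia) there are 3 shares of (1/10)/3 = 1/30 each.
Living: Czeslaw and Radoslaw — each takes 1/30.
Deceased: Pelagia. That 1/30 share is carried to generation 4.
At generation 4 (Grzegorz, Nadia) there are 2 shares of (1/30)/2 = 1/60 each.
Living: Grzegorz and Nadia — each takes 1/60.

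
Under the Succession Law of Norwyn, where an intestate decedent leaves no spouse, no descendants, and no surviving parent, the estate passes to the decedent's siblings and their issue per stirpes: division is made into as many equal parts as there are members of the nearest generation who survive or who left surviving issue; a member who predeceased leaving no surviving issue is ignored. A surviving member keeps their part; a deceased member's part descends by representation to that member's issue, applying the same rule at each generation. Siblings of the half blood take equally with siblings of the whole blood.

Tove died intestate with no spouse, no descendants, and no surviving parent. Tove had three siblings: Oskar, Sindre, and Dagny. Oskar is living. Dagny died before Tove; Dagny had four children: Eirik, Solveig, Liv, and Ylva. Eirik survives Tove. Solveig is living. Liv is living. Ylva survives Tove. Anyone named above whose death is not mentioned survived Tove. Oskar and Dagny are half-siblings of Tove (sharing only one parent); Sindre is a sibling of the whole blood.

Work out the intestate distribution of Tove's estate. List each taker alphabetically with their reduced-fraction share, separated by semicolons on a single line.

No spouse, descendants, or parent survives, so the estate passes to Tove's siblings per stirpes.
Half-blood and whole-blood siblings take equally under the stated rule.
The estate is divided into 3 equal shares of 1/3 among Oskar, Sindre, Dagny.
Oskar is living and takes 1/3.
Sindre is living and takes 1/3.
Dagny predeceased; the 1/3 allotted to Dagny's branch passes to Dagny's issue by representation.
The 1/3 is divided into 4 equal shares of 1/12 among Eirik, Solveig, Liv, Ylva.
Eirik is living and takes 1/12.
Solveig is living and takes 1/12.
Liv is living and takes 1/12.
Ylva is living and takes 1/12.

Eirik 1/12; Liv 1/12; Oskar 1/3; Sindre 1/3; Solveig 1/12; Ylva 1/12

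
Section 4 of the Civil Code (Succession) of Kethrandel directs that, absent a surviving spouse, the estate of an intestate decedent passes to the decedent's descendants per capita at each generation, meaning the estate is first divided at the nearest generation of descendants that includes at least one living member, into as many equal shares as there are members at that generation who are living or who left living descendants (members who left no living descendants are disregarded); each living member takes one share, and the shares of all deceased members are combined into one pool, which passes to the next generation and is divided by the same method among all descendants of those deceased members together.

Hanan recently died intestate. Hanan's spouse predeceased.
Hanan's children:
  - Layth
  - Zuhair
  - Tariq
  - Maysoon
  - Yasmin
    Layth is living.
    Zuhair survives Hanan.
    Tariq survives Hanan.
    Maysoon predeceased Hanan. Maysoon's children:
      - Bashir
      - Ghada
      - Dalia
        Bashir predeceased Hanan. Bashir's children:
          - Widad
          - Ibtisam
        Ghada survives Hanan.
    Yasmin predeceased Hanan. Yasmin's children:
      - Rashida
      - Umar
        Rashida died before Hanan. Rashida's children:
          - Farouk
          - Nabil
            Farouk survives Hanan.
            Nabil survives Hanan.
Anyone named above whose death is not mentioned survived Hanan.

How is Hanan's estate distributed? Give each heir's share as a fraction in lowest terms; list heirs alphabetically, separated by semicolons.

There is no surviving spouse, so the entire estate passes to Hanan's descendants per capita at each generation.
At generation 1 (Layth, Zuhair, Tariq, Maysoon, Yasmin) there are 5 shares of (1)/5 = 1/5 each.
Living: Layth, Zuhair, and Tariq — each takes 1/5.
Deceased: Maysoon and Yasmin. Their combined 2/5 is pooled and carried to generation 2.
At generation 2 (Bashir, Ghada, Dalia, Rashida, Umar) there are 5 shares of (2/5)/5 = 2/25 each.
Living: Ghada, Dalia, and Umar — each takes 2/25.
Deceased: Bashir and Rashida. Their combined 4/25 is pooled and carried to generation 3.
At generation 3 (Widad, Ibtisam, Farouk, Nabil) there are 4 shares of (4/25)/4 = 1/25 each.
Living: Widad, Ibtisam, Farouk, and Nabil — each takes 1/25.

Dalia 2/25; Farouk 1/25; Ghada 2/25; Ibtisam 1/25; Layth 1/5; Nabil 1/25; Tariq 1/5; Umar 2/25; Widad 1/25; Zuhair 1/5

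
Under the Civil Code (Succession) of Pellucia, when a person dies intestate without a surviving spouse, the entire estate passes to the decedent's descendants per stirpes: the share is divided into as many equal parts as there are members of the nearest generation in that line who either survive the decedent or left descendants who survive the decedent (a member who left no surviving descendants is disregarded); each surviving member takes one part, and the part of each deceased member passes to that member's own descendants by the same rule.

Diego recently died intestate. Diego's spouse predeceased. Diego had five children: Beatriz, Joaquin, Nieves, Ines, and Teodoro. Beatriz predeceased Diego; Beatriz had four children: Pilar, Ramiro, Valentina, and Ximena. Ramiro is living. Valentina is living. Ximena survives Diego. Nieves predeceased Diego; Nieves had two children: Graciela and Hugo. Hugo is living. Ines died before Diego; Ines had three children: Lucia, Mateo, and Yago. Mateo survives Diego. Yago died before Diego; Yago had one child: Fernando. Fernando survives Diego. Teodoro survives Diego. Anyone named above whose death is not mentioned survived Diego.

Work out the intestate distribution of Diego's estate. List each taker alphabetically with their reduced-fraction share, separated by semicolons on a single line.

There is no surviving spouse, so the entire estate passes to Diego's descendants per stirpes.
The estate is divided into 5 equal shares of 1/5 among Beatriz, Joaquin, Nieves, Ines, Teodoro.
Beatriz predeceased; the 1/5 allotted to Beatriz's branch passes to Beatriz's issue by representation.
The 1/5 is divided into 4 equal shares of 1/20 among Pilar, Ramiro, Valentina, Ximena.
Pilar is living and takes 1/20.
Ramiro is living and takes 1/20.
Valentina is living and takes 1/20.
Ximena is living and takes 1/20.
Joaquin is living and takes 1/5.
Nieves predeceased; the 1/5 allotted to Nieves's branch passes to Nieves's issue by representation.
The 1/5 is divided into 2 equal shares of 1/10 among Graciela, Hugo.
Graciela is living and takes 1/10.
Hugo is living and takes 1/10.
Ines predeceased; the 1/5 allotted to Ines's branch passes to Ines's issue by representation.
The 1/5 is divided into 3 equal shares of 1/15 among Lucia, Mateo, Yago.
Lucia is living and takes 1/15.
Mateo is living and takes 1/15.
Yago predeceased; the 1/15 allotted to Yago's branch passes to Yago's issue by representation.
Fernando is the sole taker at this level and receives the full 1/15.
Teodoro is living and takes 1/5.

Fernando 1/15; Graciela 1/10; Hugo 1/10; Joaquin 1/5; Lucia 1/15; Mateo 1/15; Pilar 1/20; Ramiro 1/20; Teodoro 1/5; Valentina 1/20; Ximena 1/20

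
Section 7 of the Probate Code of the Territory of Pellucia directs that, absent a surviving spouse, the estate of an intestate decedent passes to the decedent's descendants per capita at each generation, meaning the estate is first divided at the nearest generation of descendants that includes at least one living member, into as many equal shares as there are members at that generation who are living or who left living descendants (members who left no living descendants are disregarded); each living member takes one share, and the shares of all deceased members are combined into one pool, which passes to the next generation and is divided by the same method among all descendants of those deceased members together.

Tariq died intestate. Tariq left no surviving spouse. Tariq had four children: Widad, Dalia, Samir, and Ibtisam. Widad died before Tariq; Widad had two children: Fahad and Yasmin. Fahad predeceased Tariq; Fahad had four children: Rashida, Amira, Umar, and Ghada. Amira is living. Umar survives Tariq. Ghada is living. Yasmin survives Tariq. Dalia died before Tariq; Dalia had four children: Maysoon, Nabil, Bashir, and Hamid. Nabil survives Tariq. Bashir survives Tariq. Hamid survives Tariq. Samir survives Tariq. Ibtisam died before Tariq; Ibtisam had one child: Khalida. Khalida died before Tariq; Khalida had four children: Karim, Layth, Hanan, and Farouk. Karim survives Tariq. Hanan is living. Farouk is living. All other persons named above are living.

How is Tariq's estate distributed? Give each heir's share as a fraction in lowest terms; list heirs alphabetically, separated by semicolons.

Amira 3/112; Bashir 3/28; Farouk 3/112; Ghada 3/112; Hamid 3/28; Hanan 3/112; Karim 3/112; Layth 3/112; Maysoon 3/28; Nabil 3/28; Rashida 3/112; Samir 1/4; Umar 3/112; Yasmin 3/28

There is no surviving spouse, so the entire estate passes to Tariq's descendants per capita at each generation.
At generation 1 (Widad, Dalia, Samir, Ibtisam) there are 4 shares of (1)/4 = 1/4 each.
Living: Samir — each takes 1/4.
Deceased: Widad, Dalia, and Ibtisam. Their combined 3/4 is pooled and carried to generation 2.
At generation 2 (Fahad, Yasmin, Maysoon, Nabil, Bashir, Hamid, Khalida) there are 7 shares of (3/4)/7 = 3/28 each.
Living: Yasmin, Maysoon, Nabil, Bashir, and Hamid — each takes 3/28.
Deceased: Fahad and Khalida. Their combined 3/14 is pooled and carried to generation 3.
At generation 3 (Rashida, Amira, Umar, Ghada, Karim, Layth, Hanan, Farouk) there are 8 shares of (3/14)/8 = 3/112 each.
Living: Rashida, Amira, Umar, Ghada, Karim, Layth, Hanan, and Farouk — each takes 3/112.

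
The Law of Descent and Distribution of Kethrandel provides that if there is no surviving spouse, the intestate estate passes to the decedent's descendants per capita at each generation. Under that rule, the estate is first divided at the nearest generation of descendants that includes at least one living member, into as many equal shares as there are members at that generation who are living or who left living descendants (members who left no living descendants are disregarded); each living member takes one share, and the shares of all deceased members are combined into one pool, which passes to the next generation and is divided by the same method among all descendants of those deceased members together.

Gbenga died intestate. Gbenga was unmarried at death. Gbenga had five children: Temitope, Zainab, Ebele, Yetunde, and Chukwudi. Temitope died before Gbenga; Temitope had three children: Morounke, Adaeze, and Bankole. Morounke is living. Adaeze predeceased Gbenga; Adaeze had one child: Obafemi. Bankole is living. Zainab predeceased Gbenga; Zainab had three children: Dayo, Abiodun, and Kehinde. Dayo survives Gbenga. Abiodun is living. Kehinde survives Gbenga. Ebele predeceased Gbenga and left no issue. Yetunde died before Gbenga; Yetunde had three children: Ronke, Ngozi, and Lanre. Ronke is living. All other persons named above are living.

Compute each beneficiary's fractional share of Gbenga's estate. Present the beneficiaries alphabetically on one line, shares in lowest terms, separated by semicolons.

Abiodun 1/12; Bankole 1/12; Chukwudi 1/4; Dayo 1/12; Kehinde 1/12; Lanre 1/12; Morounke 1/12; Ngozi 1/12; Obafemi 1/12; Ronke 1/12

There is no surviving spouse, so the entire estate passes to Gbenga's descendants per capita at each generation.
At generation 1 (Temitope, Zainab, Yetunde, Chukwudi) there are 4 shares of (1)/4 = 1/4 each.
Living: Chukwudi — each takes 1/4.
Deceased: Temitope, Zainab, and Yetunde. Their combined 3/4 is pooled and carried to generation 2.
At generation 2 (Morounke, Adaeze, Bankole, Dayo, Abiodun, Kehinde, Ronke, Ngozi, Lanre) there are 9 shares of (3/4)/9 = 1/12 each.
Living: Morounke, Bankole, Dayo, Abiodun, Kehinde, Ronke, Ngozi, and Lanre — each takes 1/12.
Deceased: Adaeze. That 1/12 share is carried to generation 3.
At generation 3 (Obafemi) there are 1 shares of (1/12)/1 = 1/12 each.
Living: Obafemi — each takes 1/12.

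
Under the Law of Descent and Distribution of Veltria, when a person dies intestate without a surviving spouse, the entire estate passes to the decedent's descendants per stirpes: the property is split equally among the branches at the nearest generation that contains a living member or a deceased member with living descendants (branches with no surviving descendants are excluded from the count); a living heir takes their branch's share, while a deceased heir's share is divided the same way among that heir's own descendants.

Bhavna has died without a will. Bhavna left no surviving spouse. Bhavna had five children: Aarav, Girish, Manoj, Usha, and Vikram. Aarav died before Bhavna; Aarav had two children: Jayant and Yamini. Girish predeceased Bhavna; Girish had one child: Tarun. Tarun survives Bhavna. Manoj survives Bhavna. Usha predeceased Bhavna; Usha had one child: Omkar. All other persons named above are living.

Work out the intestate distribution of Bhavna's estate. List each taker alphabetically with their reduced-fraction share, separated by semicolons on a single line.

Jayant 1/10; Manoj 1/5; Omkar 1/5; Tarun 1/5; Vikram 1/5; Yamini 1/10

There is no surviving spouse, so the entire estate passes to Bhavna's descendants per stirpes.
The estate is divided into 5 equal shares of 1/5 among Aarav, Girish, Manoj, Usha, Vikram.
Aarav predeceased; the 1/5 allotted to Aarav's branch passes to Aarav's issue by representation.
The 1/5 is divided into 2 equal shares of 1/10 among Jayant, Yamini.
Jayant is living and takes 1/10.
Yamini is living and takes 1/10.
Girish predeceased; the 1/5 allotted to Girish's branch passes to Girish's issue by representation.
Tarun is the sole taker at this level and receives the full 1/5.
Manoj is living and takes 1/5.
Usha predeceased; the 1/5 allotted to Usha's branch passes to Usha's issue by representation.
Omkar is the sole taker at this level and receives the full 1/5.
Vikram is living and takes 1/5.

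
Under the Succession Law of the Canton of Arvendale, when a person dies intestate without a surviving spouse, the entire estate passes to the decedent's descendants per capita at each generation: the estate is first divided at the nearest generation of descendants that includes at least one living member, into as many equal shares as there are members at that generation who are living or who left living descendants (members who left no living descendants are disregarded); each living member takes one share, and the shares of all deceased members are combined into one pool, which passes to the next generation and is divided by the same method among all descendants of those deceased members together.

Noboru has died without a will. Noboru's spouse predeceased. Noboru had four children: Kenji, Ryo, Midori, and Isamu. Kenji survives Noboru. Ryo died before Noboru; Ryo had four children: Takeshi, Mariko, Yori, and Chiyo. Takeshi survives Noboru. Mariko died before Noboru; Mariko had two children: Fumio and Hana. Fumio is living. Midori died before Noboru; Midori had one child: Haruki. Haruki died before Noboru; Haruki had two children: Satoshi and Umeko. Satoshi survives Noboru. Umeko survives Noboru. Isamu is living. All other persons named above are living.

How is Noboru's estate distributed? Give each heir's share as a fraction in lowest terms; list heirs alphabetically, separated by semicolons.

There is no surviving spouse, so the entire estate passes to Noboru's descendants per capita at each generation.
At generation 1 (Kenji, Ryo, Midori, Isamu) there are 4 shares of (1)/4 = 1/4 each.
Living: Kenji and Isamu — each takes 1/4.
Deceased: Ryo and Midori. Their combined 1/2 is pooled and carried to generation 2.
At generation 2 (Takeshi, Mariko, Yori, Chiyo, Haruki) there are 5 shares of (1/2)/5 = 1/10 each.
Living: Takeshi, Yori, and Chiyo — each takes 1/10.
Deceased: Mariko and Haruki. Their combined 1/5 is pooled and carried to generation 3.
At generation 3 (Fumio, Hana, Satoshi, Umeko) there are 4 shares of (1/5)/4 = 1/20 each.
Living: Fumio, Hana, Satoshi, and Umeko — each takes 1/20.

Chiyo 1/10; Fumio 1/20; Hana 1/20; Isamu 1/4; Kenji 1/4; Satoshi 1/20; Takeshi 1/10; Umeko 1/20; Yori 1/10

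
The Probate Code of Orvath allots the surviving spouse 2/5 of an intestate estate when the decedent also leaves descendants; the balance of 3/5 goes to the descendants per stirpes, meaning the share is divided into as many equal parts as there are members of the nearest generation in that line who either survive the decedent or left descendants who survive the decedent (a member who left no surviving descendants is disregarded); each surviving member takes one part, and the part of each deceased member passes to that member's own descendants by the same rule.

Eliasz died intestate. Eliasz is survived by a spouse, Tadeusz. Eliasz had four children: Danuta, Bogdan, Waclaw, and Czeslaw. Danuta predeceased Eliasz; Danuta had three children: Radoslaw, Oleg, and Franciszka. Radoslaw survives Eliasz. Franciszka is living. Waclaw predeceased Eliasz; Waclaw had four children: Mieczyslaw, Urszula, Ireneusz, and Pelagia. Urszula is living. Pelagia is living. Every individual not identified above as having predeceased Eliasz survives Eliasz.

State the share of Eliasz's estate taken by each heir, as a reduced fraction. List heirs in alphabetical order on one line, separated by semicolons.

Tadeusz, as surviving spouse, takes 2/5.
The remaining 3/5 passes to Eliasz's descendants per stirpes.
The 3/5 is divided into 4 equal shares of 3/20 among Danuta, Bogdan, Waclaw, Czeslaw.
Danuta predeceased; the 3/20 allotted to Danuta's branch passes to Danuta's issue by representation.
The 3/20 is divided into 3 equal shares of 1/20 among Radoslaw, Oleg, Franciszka.
Radoslaw is living and takes 1/20.
Oleg is living and takes 1/20.
Franciszka is living and takes 1/20.
Bogdan is living and takes 3/20.
Waclaw predeceased; the 3/20 allotted to Waclaw's branch passes to Waclaw's issue by representation.
The 3/20 is divided into 4 equal shares of 3/80 among Mieczyslaw, Urszula, Ireneusz, Pelagia.
Mieczyslaw is living and takes 3/80.
Urszula is living and takes 3/80.
Ireneusz is living and takes 3/80.
Pelagia is living and takes 3/80.
Czeslaw is living and takes 3/20.

Bogdan 3/20; Czeslaw 3/20; Franciszka 1/20; Ireneusz 3/80; Mieczyslaw 3/80; Oleg 1/20; Pelagia 3/80; Radoslaw 1/20; Tadeusz 2/5; Urszula 3/80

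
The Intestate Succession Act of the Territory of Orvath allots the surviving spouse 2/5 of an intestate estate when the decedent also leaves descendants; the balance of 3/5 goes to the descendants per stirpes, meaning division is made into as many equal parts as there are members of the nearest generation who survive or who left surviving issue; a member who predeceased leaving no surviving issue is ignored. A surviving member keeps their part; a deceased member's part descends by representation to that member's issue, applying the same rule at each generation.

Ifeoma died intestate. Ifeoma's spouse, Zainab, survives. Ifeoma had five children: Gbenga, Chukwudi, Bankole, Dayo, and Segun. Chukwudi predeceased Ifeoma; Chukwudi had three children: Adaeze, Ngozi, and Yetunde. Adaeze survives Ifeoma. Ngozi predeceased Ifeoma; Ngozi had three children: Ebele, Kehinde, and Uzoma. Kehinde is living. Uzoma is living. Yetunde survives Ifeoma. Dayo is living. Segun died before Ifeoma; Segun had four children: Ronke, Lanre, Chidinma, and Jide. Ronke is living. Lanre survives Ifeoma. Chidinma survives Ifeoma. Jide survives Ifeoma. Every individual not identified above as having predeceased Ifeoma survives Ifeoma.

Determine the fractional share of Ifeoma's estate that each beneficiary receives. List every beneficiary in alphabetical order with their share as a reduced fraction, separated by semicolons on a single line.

Adaeze 1/25; Bankole 3/25; Chidinma 3/100; Dayo 3/25; Ebele 1/75; Gbenga 3/25; Jide 3/100; Kehinde 1/75; Lanre 3/100; Ronke 3/100; Uzoma 1/75; Yetunde 1/25; Zainab 2/5

Zainab, as surviving spouse, takes 2/5.
The remaining 3/5 passes to Ifeoma's descendants per stirpes.
The 3/5 is divided into 5 equal shares of 3/25 among Gbenga, Chukwudi, Bankole, Dayo, Segun.
Gbenga is living and takes 3/25.
Chukwudi predeceased; the 3/25 allotted to Chukwudi's branch passes to Chukwudi's issue by representation.
The 3/25 is divided into 3 equal shares of 1/25 among Adaeze, Ngozi, Yetunde.
Adaeze is living and takes 1/25.
Ngozi predeceased; the 1/25 allotted to Ngozi's branch passes to Ngozi's issue by representation.
The 1/25 is divided into 3 equal shares of 1/75 among Ebele, Kehinde, Uzoma.
Ebele is living and takes 1/75.
Kehinde is living and takes 1/75.
Uzoma is living and takes 1/75.
Yetunde is living and takes 1/25.
Bankole is living and takes 3/25.
Dayo is living and takes 3/25.
Segun predeceased; the 3/25 allotted to Segun's branch passes to Segun's issue by representation.
The 3/25 is divided into 4 equal shares of 3/100 among Ronke, Lanre, Chidinma, Jide.
Ronke is living and takes 3/100.
Lanre is living and takes 3/100.
Chidinma is living and takes 3/100.
Jide is living and takes 3/100.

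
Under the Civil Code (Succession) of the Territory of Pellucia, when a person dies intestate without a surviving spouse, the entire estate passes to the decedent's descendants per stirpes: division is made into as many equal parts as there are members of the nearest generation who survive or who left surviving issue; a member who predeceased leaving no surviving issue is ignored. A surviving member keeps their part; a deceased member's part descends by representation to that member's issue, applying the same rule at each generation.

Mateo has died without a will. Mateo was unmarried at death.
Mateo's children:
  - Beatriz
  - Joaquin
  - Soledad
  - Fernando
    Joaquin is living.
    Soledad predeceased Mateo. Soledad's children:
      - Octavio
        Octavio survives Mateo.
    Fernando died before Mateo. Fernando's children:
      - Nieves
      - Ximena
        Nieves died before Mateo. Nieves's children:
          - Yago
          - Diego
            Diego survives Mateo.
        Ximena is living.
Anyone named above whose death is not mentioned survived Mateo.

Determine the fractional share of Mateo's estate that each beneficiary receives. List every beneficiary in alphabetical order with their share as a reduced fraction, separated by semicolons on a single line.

Beatriz 1/4; Diego 1/16; Joaquin 1/4; Octavio 1/4; Ximena 1/8; Yago 1/16

There is no surviving spouse, so the entire estate passes to Mateo's descendants per stirpes.
The estate is divided into 4 equal shares of 1/4 among Beatriz, Joaquin, Soledad, Fernando.
Beatriz is living and takes 1/4.
Joaquin is living and takes 1/4.
Soledad predeceased; the 1/4 allotted to Soledad's branch passes to Soledad's issue by representation.
Octavio is the sole taker at this level and receives the full 1/4.
Fernando predeceased; the 1/4 allotted to Fernando's branch passes to Fernando's issue by representation.
The 1/4 is divided into 2 equal shares of 1/8 among Nieves, Ximena.
Nieves predeceased; the 1/8 allotted to Nieves's branch passes to Nieves's issue by representation.
The 1/8 is divided into 2 equal shares of 1/16 among Yago, Diego.
Yago is living and takes 1/16.
Diego is living and takes 1/16.
Ximena is living and takes 1/8.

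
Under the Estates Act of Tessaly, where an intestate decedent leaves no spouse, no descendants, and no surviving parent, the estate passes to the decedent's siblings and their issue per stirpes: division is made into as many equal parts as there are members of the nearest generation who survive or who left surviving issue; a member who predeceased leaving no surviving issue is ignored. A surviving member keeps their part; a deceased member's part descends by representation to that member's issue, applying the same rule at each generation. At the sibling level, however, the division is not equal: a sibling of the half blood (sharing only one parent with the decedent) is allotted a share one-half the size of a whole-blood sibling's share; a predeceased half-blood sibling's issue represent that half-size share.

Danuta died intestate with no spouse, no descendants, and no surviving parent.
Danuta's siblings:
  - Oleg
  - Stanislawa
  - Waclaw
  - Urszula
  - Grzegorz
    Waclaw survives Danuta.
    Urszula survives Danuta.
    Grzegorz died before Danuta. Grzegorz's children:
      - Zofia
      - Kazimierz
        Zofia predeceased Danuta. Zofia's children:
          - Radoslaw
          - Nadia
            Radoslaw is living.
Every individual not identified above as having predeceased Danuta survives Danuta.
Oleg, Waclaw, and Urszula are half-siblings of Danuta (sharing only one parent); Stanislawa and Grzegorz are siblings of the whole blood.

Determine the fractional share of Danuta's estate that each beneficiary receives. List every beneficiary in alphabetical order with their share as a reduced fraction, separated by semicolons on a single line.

No spouse, descendants, or parent survives, so the estate passes to Danuta's siblings per stirpes.
Half-blood siblings count for one-half the weight of whole-blood siblings at the initial division.
Dividing 1 in proportion to weights (total weight 7/2): Oleg (weight 1/2) → 1/7; Stanislawa (weight 1) → 2/7; Waclaw (weight 1/2) → 1/7; Urszula (weight 1/2) → 1/7; Grzegorz (weight 1) → 2/7.
Oleg is living and takes 1/7.
Stanislawa is living and takes 2/7.
Waclaw is living and takes 1/7.
Urszula is living and takes 1/7.
Grzegorz predeceased; the 2/7 allotted to Grzegorz's branch passes to Grzegorz's issue by representation.
The 2/7 is divided into 2 equal shares of 1/7 among Zofia, Kazimierz.
Zofia predeceased; the 1/7 allotted to Zofia's branch passes to Zofia's issue by representation.
The 1/7 is divided into 2 equal shares of 1/14 among Radoslaw, Nadia.
Radoslaw is living and takes 1/14.
Nadia is living and takes 1/14.
Kazimierz is living and takes 1/7.

Kazimierz 1/7; Nadia 1/14; Oleg 1/7; Radoslaw 1/14; Stanislawa 2/7; Urszula 1/7; Waclaw 1/7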